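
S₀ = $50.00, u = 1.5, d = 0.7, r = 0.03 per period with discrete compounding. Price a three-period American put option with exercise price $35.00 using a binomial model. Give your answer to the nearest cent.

Risk-neutral probability p = (1 + 0.03 − 0.7)/(1.5 − 0.7) = 0.3300/0.8000 = 0.4125
Terminal stock prices: S_uuu = 168.8, S_uud = 78.75, S_udd = 36.75, S_ddd = 17.15
Terminal payoffs (K − S): max(-133.8, 0) = 0, max(-43.75, 0) = 0, max(-1.75, 0) = 0, max(17.85, 0) = 17.85
Node uu (S = 112.5): continuation = 1/1.03·[0.4125·0.0000 + 0.5875·0.0000] = 0.0000; exercise value = 0.0000 ≤ continuation, so V_uu = 0.0000
Node ud (S = 52.5): continuation = 1/1.03·[0.4125·0.0000 + 0.5875·0.0000] = 0.0000; exercise value = 0.0000 ≤ continuation, so V_ud = 0.0000
Node dd (S = 24.5): continuation = 1/1.03·[0.4125·0.0000 + 0.5875·17.8500] = 10.1814; exercise value = 10.5000 > continuation, so V_dd = 10.5000 (exercise)
Node u (S = 75): continuation = 1/1.03·[0.4125·0.0000 + 0.5875·0.0000] = 0.0000; exercise value = 0.0000 ≤ continuation, so V_u = 0.0000
Node d (S = 35): continuation = 1/1.03·[0.4125·0.0000 + 0.5875·10.5000] = 5.9891; exercise value = 0.0000 ≤ continuation, so V_d = 5.9891
Node 0 (S = 50): continuation = 1/1.03·[0.4125·0.0000 + 0.5875·5.9891] = 3.4161; exercise value = 0.0000 ≤ continuation, so V_0 = 3.4161

$3.42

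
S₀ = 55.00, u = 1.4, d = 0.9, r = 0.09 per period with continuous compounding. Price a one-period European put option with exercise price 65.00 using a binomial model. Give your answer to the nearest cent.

8.66

Risk-neutral probability p = (e^0.09 − 0.9)/(1.4 − 0.9) = 0.1942/0.5000 = 0.3883
Terminal stock prices: S_u = 77, S_d = 49.5
Terminal payoffs (K − S): max(-12, 0) = 0, max(15.5, 0) = 15.5
Node 0 (S = 55): V_0 = e^(−0.09)·[0.3883·0.0000 + 0.6117·15.5000] = 8.6646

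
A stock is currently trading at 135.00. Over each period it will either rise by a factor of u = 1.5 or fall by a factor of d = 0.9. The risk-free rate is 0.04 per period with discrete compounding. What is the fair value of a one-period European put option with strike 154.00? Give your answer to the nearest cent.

Risk-neutral probability p = (1 + 0.04 − 0.9)/(1.5 − 0.9) = 0.1400/0.6000 = 0.2333
Terminal stock prices: S_u = 202.5, S_d = 121.5
Terminal payoffs (K − S): max(-48.5, 0) = 0, max(32.5, 0) = 32.5
Node 0 (S = 135): V_0 = 1/1.04·[0.2333·0.0000 + 0.7667·32.5000] = 23.9583

23.96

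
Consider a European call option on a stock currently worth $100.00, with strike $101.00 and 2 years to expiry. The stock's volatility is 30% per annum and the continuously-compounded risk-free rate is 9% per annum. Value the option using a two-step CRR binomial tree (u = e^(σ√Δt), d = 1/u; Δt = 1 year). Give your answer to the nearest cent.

$22.83

CRR parameters: u = e^(σ√Δt) = e^(0.3·√1) = 1.3499, d = 1/u = 0.7408
Per-period rate: rΔt = 0.09·1 = 0.09, so R = e^0.09 = 1.0942
Risk-neutral probability p = (e^0.09 − 0.7408)/(1.3499 − 0.7408) = 0.3534/0.6090 = 0.5802
Terminal stock prices: S_uu = 182.2, S_ud = 100, S_dd = 54.88
Terminal payoffs (S − K): max(81.21, 0) = 81.21, max(-1, 0) = 0, max(-46.12, 0) = 0
Node u (S = 135): V_u = e^(−0.09)·[0.5802·81.2119 + 0.4198·0.0000] = 43.0625
Node d (S = 74.08): V_d = e^(−0.09)·[0.5802·0.0000 + 0.4198·0.0000] = 0.0000
Node 0 (S = 100): V_0 = e^(−0.09)·[0.5802·43.0625 + 0.4198·0.0000] = 22.8339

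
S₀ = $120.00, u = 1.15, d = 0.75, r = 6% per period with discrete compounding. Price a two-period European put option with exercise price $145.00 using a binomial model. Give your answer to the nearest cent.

$16.37

Risk-neutral probability p = (1 + 0.06 − 0.75)/(1.15 − 0.75) = 0.3100/0.4000 = 0.7750
Terminal stock prices: S_uu = 158.7, S_ud = 103.5, S_dd = 67.5
Terminal payoffs (K − S): max(-13.7, 0) = 0, max(41.5, 0) = 41.5, max(77.5, 0) = 77.5
Node u (S = 138): V_u = 1/1.06·[0.7750·0.0000 + 0.2250·41.5000] = 8.8090
Node d (S = 90): V_d = 1/1.06·[0.7750·41.5000 + 0.2250·77.5000] = 46.7925
Node 0 (S = 120): V_0 = 1/1.06·[0.7750·8.8090 + 0.2250·46.7925] = 16.3729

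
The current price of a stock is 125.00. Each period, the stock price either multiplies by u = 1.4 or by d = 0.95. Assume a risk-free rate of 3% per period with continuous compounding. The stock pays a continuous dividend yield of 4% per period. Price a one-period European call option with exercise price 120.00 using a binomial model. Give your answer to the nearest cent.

Per-period risk-free factor R = e^0.03 = 1.0305; dividend-adjusted growth = e^(0.03−0.04) = 0.9900.
Risk-neutral probability p = (0.9900 − 0.95)/(1.4 − 0.95) = 0.0400/0.4500 = 0.0890
Terminal stock prices: S_u = 175, S_d = 118.8
Terminal payoffs (S − K): max(55, 0) = 55, max(-1.25, 0) = 0
Node 0 (S = 125): V_0 = e^(−0.03)·[0.0890·55.0000 + 0.9110·0.0000] = 4.7503

4.75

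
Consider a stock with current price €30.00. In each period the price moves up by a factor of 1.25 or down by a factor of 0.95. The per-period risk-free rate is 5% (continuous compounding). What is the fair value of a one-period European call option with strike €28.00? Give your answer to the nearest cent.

Risk-neutral probability p = (e^0.05 − 0.95)/(1.25 − 0.95) = 0.1013/0.3000 = 0.3376
Terminal stock prices: S_u = 37.5, S_d = 28.5
Terminal payoffs (S − K): max(9.5, 0) = 9.5, max(0.5, 0) = 0.5
Node 0 (S = 30): V_0 = e^(−0.05)·[0.3376·9.5000 + 0.6624·0.5000] = 3.3656

€3.37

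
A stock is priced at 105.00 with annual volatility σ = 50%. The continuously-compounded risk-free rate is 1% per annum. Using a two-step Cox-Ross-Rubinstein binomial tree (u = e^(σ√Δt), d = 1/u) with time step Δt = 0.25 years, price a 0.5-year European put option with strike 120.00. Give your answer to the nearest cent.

24.76

CRR parameters: u = e^(σ√Δt) = e^(0.5·√0.25) = 1.2840, d = 1/u = 0.7788
Per-period rate: rΔt = 0.01·0.25 = 0.0025, so R = e^0.0025 = 1.0025
Risk-neutral probability p = (e^0.0025 − 0.7788)/(1.2840 − 0.7788) = 0.2237/0.5052 = 0.4428
Terminal stock prices: S_uu = 173.1, S_ud = 105, S_dd = 63.69
Terminal payoffs (K − S): max(-53.12, 0) = 0, max(15, 0) = 15, max(56.31, 0) = 56.31
Node u (S = 134.8): V_u = e^(−0.0025)·[0.4428·0.0000 + 0.5572·15.0000] = 8.3375
Node d (S = 81.77): V_d = e^(−0.0025)·[0.4428·15.0000 + 0.5572·56.3143] = 37.9263
Node 0 (S = 105): V_0 = e^(−0.0025)·[0.4428·8.3375 + 0.5572·37.9263] = 24.7630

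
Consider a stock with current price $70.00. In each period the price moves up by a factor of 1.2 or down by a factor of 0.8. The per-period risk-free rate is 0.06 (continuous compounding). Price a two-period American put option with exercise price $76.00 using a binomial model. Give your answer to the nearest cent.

Risk-neutral probability p = (e^0.06 − 0.8)/(1.2 − 0.8) = 0.2618/0.4000 = 0.6546
Terminal stock prices: S_uu = 100.8, S_ud = 67.2, S_dd = 44.8
Terminal payoffs (K − S): max(-24.8, 0) = 0, max(8.8, 0) = 8.8, max(31.2, 0) = 31.2
Node u (S = 84): continuation = e^(−0.06)·[0.6546·0.0000 + 0.3454·8.8000] = 2.8626; exercise value = 0.0000 ≤ continuation, so V_u = 2.8626
Node d (S = 56): continuation = e^(−0.06)·[0.6546·8.8000 + 0.3454·31.2000] = 15.5741; exercise value = 20.0000 > continuation, so V_d = 20.0000 (exercise)
Node 0 (S = 70): continuation = e^(−0.06)·[0.6546·2.8626 + 0.3454·20.0000] = 8.2706; exercise value = 6.0000 ≤ continuation, so V_0 = 8.2706

$8.27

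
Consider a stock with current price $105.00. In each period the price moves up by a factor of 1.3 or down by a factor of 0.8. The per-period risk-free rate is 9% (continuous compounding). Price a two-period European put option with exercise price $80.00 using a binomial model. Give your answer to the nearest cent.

Risk-neutral probability p = (e^0.09 − 0.8)/(1.3 − 0.8) = 0.2942/0.5000 = 0.5883
Terminal stock prices: S_uu = 177.5, S_ud = 109.2, S_dd = 67.2
Terminal payoffs (K − S): max(-97.45, 0) = 0, max(-29.2, 0) = 0, max(12.8, 0) = 12.8
Node u (S = 136.5): V_u = e^(−0.09)·[0.5883·0.0000 + 0.4117·0.0000] = 0.0000
Node d (S = 84): V_d = e^(−0.09)·[0.5883·0.0000 + 0.4117·12.8000] = 4.8156
Node 0 (S = 105): V_0 = e^(−0.09)·[0.5883·0.0000 + 0.4117·4.8156] = 1.8117

$1.81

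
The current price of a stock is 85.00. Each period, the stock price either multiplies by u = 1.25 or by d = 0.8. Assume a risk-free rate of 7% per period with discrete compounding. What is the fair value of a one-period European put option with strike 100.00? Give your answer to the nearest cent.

11.96

Risk-neutral probability p = (1 + 0.07 − 0.8)/(1.25 − 0.8) = 0.2700/0.4500 = 0.6000
Terminal stock prices: S_u = 106.2, S_d = 68
Terminal payoffs (K − S): max(-6.25, 0) = 0, max(32, 0) = 32
Node 0 (S = 85): V_0 = 1/1.07·[0.6000·0.0000 + 0.4000·32.0000] = 11.9626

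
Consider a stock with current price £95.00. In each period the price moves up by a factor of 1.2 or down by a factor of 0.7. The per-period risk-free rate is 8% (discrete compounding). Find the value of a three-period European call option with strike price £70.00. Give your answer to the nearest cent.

£41.32

Risk-neutral probability p = (1 + 0.08 − 0.7)/(1.2 − 0.7) = 0.3800/0.5000 = 0.7600
Terminal stock prices: S_uuu = 164.2, S_uud = 95.76, S_udd = 55.86, S_ddd = 32.58
Terminal payoffs (S − K): max(94.16, 0) = 94.16, max(25.76, 0) = 25.76, max(-14.14, 0) = 0, max(-37.42, 0) = 0
Node uu (S = 136.8): V_uu = 1/1.08·[0.7600·94.1600 + 0.2400·25.7600] = 71.9852
Node ud (S = 79.8): V_ud = 1/1.08·[0.7600·25.7600 + 0.2400·0.0000] = 18.1274
Node dd (S = 46.55): V_dd = 1/1.08·[0.7600·0.0000 + 0.2400·0.0000] = 0.0000
Node u (S = 114): V_u = 1/1.08·[0.7600·71.9852 + 0.2400·18.1274] = 54.6846
Node d (S = 66.5): V_d = 1/1.08·[0.7600·18.1274 + 0.2400·0.0000] = 12.7563
Node 0 (S = 95): V_0 = 1/1.08·[0.7600·54.6846 + 0.2400·12.7563] = 41.3165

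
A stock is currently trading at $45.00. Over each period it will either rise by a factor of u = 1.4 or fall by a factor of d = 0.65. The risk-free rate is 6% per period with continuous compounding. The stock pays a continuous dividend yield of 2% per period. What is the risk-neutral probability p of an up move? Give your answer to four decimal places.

Per-period risk-free factor R = e^0.06 = 1.0618; dividend-adjusted growth = e^(0.06−0.02) = 1.0408.
Risk-neutral probability p = (1.0408 − 0.65)/(1.4 − 0.65) = 0.3908/0.7500 = 0.5211

p = 0.5211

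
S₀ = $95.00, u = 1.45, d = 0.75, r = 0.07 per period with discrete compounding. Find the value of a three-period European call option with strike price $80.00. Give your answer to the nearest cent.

Risk-neutral probability p = (1 + 0.07 − 0.75)/(1.45 − 0.75) = 0.3200/0.7000 = 0.4571
Terminal stock prices: S_uuu = 289.6, S_uud = 149.8, S_udd = 77.48, S_ddd = 40.08
Terminal payoffs (S − K): max(209.6, 0) = 209.6, max(69.8, 0) = 69.8, max(-2.516, 0) = 0, max(-39.92, 0) = 0
Node uu (S = 199.7): V_uu = 1/1.07·[0.4571·209.6194 + 0.5429·69.8031] = 124.9711
Node ud (S = 103.3): V_ud = 1/1.07·[0.4571·69.8031 + 0.5429·0.0000] = 29.8224
Node dd (S = 53.44): V_dd = 1/1.07·[0.4571·0.0000 + 0.5429·0.0000] = 0.0000
Node u (S = 137.8): V_u = 1/1.07·[0.4571·124.9711 + 0.5429·29.8224] = 68.5224
Node d (S = 71.25): V_d = 1/1.07·[0.4571·29.8224 + 0.5429·0.0000] = 12.7412
Node 0 (S = 95): V_0 = 1/1.07·[0.4571·68.5224 + 0.5429·12.7412] = 35.7394

$35.74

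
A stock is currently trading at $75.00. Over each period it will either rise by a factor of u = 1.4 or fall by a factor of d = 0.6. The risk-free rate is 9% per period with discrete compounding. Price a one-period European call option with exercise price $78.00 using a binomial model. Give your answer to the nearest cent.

Risk-neutral probability p = (1 + 0.09 − 0.6)/(1.4 − 0.6) = 0.4900/0.8000 = 0.6125
Terminal stock prices: S_u = 105, S_d = 45
Terminal payoffs (S − K): max(27, 0) = 27, max(-33, 0) = 0
Node 0 (S = 75): V_0 = 1/1.09·[0.6125·27.0000 + 0.3875·0.0000] = 15.1720

$15.17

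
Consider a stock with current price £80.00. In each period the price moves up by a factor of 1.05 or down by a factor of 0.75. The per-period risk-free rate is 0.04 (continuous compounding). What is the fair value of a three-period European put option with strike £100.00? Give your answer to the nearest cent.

£8.69

Risk-neutral probability p = (e^0.04 − 0.75)/(1.05 − 0.75) = 0.2908/0.3000 = 0.9694
Terminal stock prices: S_uuu = 92.61, S_uud = 66.15, S_udd = 47.25, S_ddd = 33.75
Terminal payoffs (K − S): max(7.39, 0) = 7.39, max(33.85, 0) = 33.85, max(52.75, 0) = 52.75, max(66.25, 0) = 66.25
Node uu (S = 88.2): V_uu = e^(−0.04)·[0.9694·7.3900 + 0.0306·33.8500] = 7.8789
Node ud (S = 63): V_ud = e^(−0.04)·[0.9694·33.8500 + 0.0306·52.7500] = 33.0789
Node dd (S = 45): V_dd = e^(−0.04)·[0.9694·52.7500 + 0.0306·66.2500] = 51.0789
Node u (S = 84): V_u = e^(−0.04)·[0.9694·7.8789 + 0.0306·33.0789] = 8.3116
Node d (S = 60): V_d = e^(−0.04)·[0.9694·33.0789 + 0.0306·51.0789] = 32.3116
Node 0 (S = 80): V_0 = e^(−0.04)·[0.9694·8.3116 + 0.0306·32.3116] = 8.6920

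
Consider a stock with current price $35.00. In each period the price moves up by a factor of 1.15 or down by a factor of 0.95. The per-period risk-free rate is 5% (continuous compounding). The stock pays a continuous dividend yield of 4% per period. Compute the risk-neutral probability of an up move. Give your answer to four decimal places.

p = 0.3003

Per-period risk-free factor R = e^0.05 = 1.0513; dividend-adjusted growth = e^(0.05−0.04) = 1.0101.
Risk-neutral probability p = (1.0101 − 0.95)/(1.15 − 0.95) = 0.0601/0.2000 = 0.3003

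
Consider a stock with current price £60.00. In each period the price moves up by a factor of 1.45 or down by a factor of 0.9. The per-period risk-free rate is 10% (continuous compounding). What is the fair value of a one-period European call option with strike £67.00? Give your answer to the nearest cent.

£6.75

Risk-neutral probability p = (e^0.1 − 0.9)/(1.45 − 0.9) = 0.2052/0.5500 = 0.3730
Terminal stock prices: S_u = 87, S_d = 54
Terminal payoffs (S − K): max(20, 0) = 20, max(-13, 0) = 0
Node 0 (S = 60): V_0 = e^(−0.1)·[0.3730·20.0000 + 0.6270·0.0000] = 6.7508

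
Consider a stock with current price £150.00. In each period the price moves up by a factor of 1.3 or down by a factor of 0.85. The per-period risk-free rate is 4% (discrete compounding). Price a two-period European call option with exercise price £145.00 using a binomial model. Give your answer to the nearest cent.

Risk-neutral probability p = (1 + 0.04 − 0.85)/(1.3 − 0.85) = 0.1900/0.4500 = 0.4222
Terminal stock prices: S_uu = 253.5, S_ud = 165.8, S_dd = 108.4
Terminal payoffs (S − K): max(108.5, 0) = 108.5, max(20.75, 0) = 20.75, max(-36.63, 0) = 0
Node u (S = 195): V_u = 1/1.04·[0.4222·108.5000 + 0.5778·20.7500] = 55.5769
Node d (S = 127.5): V_d = 1/1.04·[0.4222·20.7500 + 0.5778·0.0000] = 8.4241
Node 0 (S = 150): V_0 = 1/1.04·[0.4222·55.5769 + 0.5778·8.4241] = 27.2434

£27.24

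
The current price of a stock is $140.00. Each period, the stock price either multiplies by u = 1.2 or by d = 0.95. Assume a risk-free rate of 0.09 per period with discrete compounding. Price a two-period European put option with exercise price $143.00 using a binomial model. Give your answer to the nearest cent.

Risk-neutral probability p = (1 + 0.09 − 0.95)/(1.2 − 0.95) = 0.1400/0.2500 = 0.5600
Terminal stock prices: S_uu = 201.6, S_ud = 159.6, S_dd = 126.3
Terminal payoffs (K − S): max(-58.6, 0) = 0, max(-16.6, 0) = 0, max(16.65, 0) = 16.65
Node u (S = 168): V_u = 1/1.09·[0.5600·0.0000 + 0.4400·0.0000] = 0.0000
Node d (S = 133): V_d = 1/1.09·[0.5600·0.0000 + 0.4400·16.6500] = 6.7211
Node 0 (S = 140): V_0 = 1/1.09·[0.5600·0.0000 + 0.4400·6.7211] = 2.7131

$2.71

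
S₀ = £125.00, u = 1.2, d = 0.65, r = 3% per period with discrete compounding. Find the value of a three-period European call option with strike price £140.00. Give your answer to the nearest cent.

Risk-neutral probability p = (1 + 0.03 − 0.65)/(1.2 − 0.65) = 0.3800/0.5500 = 0.6909
Terminal stock prices: S_uuu = 216, S_uud = 117, S_udd = 63.38, S_ddd = 34.33
Terminal payoffs (S − K): max(76, 0) = 76, max(-23, 0) = 0, max(-76.62, 0) = 0, max(-105.7, 0) = 0
Node uu (S = 180): V_uu = 1/1.03·[0.6909·76.0000 + 0.3091·0.0000] = 50.9797
Node ud (S = 97.5): V_ud = 1/1.03·[0.6909·0.0000 + 0.3091·0.0000] = 0.0000
Node dd (S = 52.81): V_dd = 1/1.03·[0.6909·0.0000 + 0.3091·0.0000] = 0.0000
Node u (S = 150): V_u = 1/1.03·[0.6909·50.9797 + 0.3091·0.0000] = 34.1964
Node d (S = 81.25): V_d = 1/1.03·[0.6909·0.0000 + 0.3091·0.0000] = 0.0000
Node 0 (S = 125): V_0 = 1/1.03·[0.6909·34.1964 + 0.3091·0.0000] = 22.9385

£22.94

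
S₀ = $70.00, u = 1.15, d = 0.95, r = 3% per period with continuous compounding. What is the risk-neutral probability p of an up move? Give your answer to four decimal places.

Risk-neutral probability p = (e^0.03 − 0.95)/(1.15 − 0.95) = 0.0805/0.2000 = 0.4023

p = 0.4023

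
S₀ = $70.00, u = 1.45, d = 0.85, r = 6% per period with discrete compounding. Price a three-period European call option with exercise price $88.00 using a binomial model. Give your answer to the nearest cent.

$11.96

Risk-neutral probability p = (1 + 0.06 − 0.85)/(1.45 − 0.85) = 0.2100/0.6000 = 0.3500
Terminal stock prices: S_uuu = 213.4, S_uud = 125.1, S_udd = 73.33, S_ddd = 42.99
Terminal payoffs (S − K): max(125.4, 0) = 125.4, max(37.1, 0) = 37.1, max(-14.67, 0) = 0, max(-45.01, 0) = 0
Node uu (S = 147.2): V_uu = 1/1.06·[0.3500·125.4038 + 0.6500·37.0988] = 64.1561
Node ud (S = 86.27): V_ud = 1/1.06·[0.3500·37.0988 + 0.6500·0.0000] = 12.2496
Node dd (S = 50.57): V_dd = 1/1.06·[0.3500·0.0000 + 0.6500·0.0000] = 0.0000
Node u (S = 101.5): V_u = 1/1.06·[0.3500·64.1561 + 0.6500·12.2496] = 28.6952
Node d (S = 59.5): V_d = 1/1.06·[0.3500·12.2496 + 0.6500·0.0000] = 4.0447
Node 0 (S = 70): V_0 = 1/1.06·[0.3500·28.6952 + 0.6500·4.0447] = 11.9550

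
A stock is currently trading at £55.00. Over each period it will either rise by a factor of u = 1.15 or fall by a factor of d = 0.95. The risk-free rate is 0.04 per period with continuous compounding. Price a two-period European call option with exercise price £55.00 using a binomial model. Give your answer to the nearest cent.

Risk-neutral probability p = (e^0.04 − 0.95)/(1.15 − 0.95) = 0.0908/0.2000 = 0.4541
Terminal stock prices: S_uu = 72.74, S_ud = 60.09, S_dd = 49.64
Terminal payoffs (S − K): max(17.74, 0) = 17.74, max(5.087, 0) = 5.087, max(-5.363, 0) = 0
Node u (S = 63.25): V_u = e^(−0.04)·[0.4541·17.7375 + 0.5459·5.0875] = 10.4066
Node d (S = 52.25): V_d = e^(−0.04)·[0.4541·5.0875 + 0.5459·0.0000] = 2.2194
Node 0 (S = 55): V_0 = e^(−0.04)·[0.4541·10.4066 + 0.5459·2.2194] = 5.7040

£5.70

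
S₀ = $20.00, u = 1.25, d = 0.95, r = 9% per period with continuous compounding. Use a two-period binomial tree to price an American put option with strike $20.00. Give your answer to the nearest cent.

$0.47

Risk-neutral probability p = (e^0.09 − 0.95)/(1.25 − 0.95) = 0.1442/0.3000 = 0.4806
Terminal stock prices: S_uu = 31.25, S_ud = 23.75, S_dd = 18.05
Terminal payoffs (K − S): max(-11.25, 0) = 0, max(-3.75, 0) = 0, max(1.95, 0) = 1.95
Node u (S = 25): continuation = e^(−0.09)·[0.4806·0.0000 + 0.5194·0.0000] = 0.0000; exercise value = 0.0000 ≤ continuation, so V_u = 0.0000
Node d (S = 19): continuation = e^(−0.09)·[0.4806·0.0000 + 0.5194·1.9500] = 0.9257; exercise value = 1.0000 > continuation, so V_d = 1.0000 (exercise)
Node 0 (S = 20): continuation = e^(−0.09)·[0.4806·0.0000 + 0.5194·1.0000] = 0.4747; exercise value = 0.0000 ≤ continuation, so V_0 = 0.4747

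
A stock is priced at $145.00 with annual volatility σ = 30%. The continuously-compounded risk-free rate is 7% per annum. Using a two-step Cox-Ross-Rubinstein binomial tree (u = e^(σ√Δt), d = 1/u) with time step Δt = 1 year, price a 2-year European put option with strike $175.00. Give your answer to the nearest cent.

CRR parameters: u = e^(σ√Δt) = e^(0.3·√1) = 1.3499, d = 1/u = 0.7408
Per-period rate: rΔt = 0.07·1 = 0.07, so R = e^0.07 = 1.0725
Risk-neutral probability p = (e^0.07 − 0.7408)/(1.3499 − 0.7408) = 0.3317/0.6090 = 0.5446
Terminal stock prices: S_uu = 264.2, S_ud = 145, S_dd = 79.58
Terminal payoffs (K − S): max(-89.21, 0) = 0, max(30, 0) = 30, max(95.42, 0) = 95.42
Node u (S = 195.7): V_u = e^(−0.07)·[0.5446·0.0000 + 0.4554·30.0000] = 12.7381
Node d (S = 107.4): V_d = e^(−0.07)·[0.5446·30.0000 + 0.4554·95.4223] = 55.7503
Node 0 (S = 145): V_0 = e^(−0.07)·[0.5446·12.7381 + 0.4554·55.7503] = 30.1400

$30.14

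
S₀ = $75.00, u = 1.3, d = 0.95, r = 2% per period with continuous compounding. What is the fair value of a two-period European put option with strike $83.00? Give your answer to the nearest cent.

$9.40

Risk-neutral probability p = (e^0.02 − 0.95)/(1.3 − 0.95) = 0.0702/0.3500 = 0.2006
Terminal stock prices: S_uu = 126.8, S_ud = 92.62, S_dd = 67.69
Terminal payoffs (K − S): max(-43.75, 0) = 0, max(-9.625, 0) = 0, max(15.31, 0) = 15.31
Node u (S = 97.5): V_u = e^(−0.02)·[0.2006·0.0000 + 0.7994·0.0000] = 0.0000
Node d (S = 71.25): V_d = e^(−0.02)·[0.2006·0.0000 + 0.7994·15.3125] = 11.9988
Node 0 (S = 75): V_0 = e^(−0.02)·[0.2006·0.0000 + 0.7994·11.9988] = 9.4022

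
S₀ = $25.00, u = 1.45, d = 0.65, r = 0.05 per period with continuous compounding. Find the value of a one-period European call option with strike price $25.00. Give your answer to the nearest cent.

Risk-neutral probability p = (e^0.05 − 0.65)/(1.45 − 0.65) = 0.4013/0.8000 = 0.5016
Terminal stock prices: S_u = 36.25, S_d = 16.25
Terminal payoffs (S − K): max(11.25, 0) = 11.25, max(-8.75, 0) = 0
Node 0 (S = 25): V_0 = e^(−0.05)·[0.5016·11.2500 + 0.4984·0.0000] = 5.3677

$5.37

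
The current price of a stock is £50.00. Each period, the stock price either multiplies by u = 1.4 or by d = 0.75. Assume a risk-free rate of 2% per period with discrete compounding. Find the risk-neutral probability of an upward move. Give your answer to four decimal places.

Risk-neutral probability p = (1 + 0.02 − 0.75)/(1.4 − 0.75) = 0.2700/0.6500 = 0.4154

p = 0.4154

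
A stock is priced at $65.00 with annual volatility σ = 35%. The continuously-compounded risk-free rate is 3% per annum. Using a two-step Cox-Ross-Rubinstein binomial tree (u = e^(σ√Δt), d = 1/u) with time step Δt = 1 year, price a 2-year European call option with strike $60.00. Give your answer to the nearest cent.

CRR parameters: u = e^(σ√Δt) = e^(0.35·√1) = 1.4191, d = 1/u = 0.7047
Per-period rate: rΔt = 0.03·1 = 0.03, so R = e^0.03 = 1.0305
Risk-neutral probability p = (e^0.03 − 0.7047)/(1.4191 − 0.7047) = 0.3258/0.7144 = 0.4560
Terminal stock prices: S_uu = 130.9, S_ud = 65, S_dd = 32.28
Terminal payoffs (S − K): max(70.89, 0) = 70.89, max(5, 0) = 5, max(-27.72, 0) = 0
Node u (S = 92.24): V_u = e^(−0.03)·[0.4560·70.8939 + 0.5440·5.0000] = 34.0127
Node d (S = 45.8): V_d = e^(−0.03)·[0.4560·5.0000 + 0.5440·0.0000] = 2.2127
Node 0 (S = 65): V_0 = e^(−0.03)·[0.4560·34.0127 + 0.5440·2.2127] = 16.2199

$16.22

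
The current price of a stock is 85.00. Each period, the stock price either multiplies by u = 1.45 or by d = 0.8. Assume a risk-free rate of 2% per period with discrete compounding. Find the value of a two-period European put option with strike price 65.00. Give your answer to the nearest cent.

Risk-neutral probability p = (1 + 0.02 − 0.8)/(1.45 − 0.8) = 0.2200/0.6500 = 0.3385
Terminal stock prices: S_uu = 178.7, S_ud = 98.6, S_dd = 54.4
Terminal payoffs (K − S): max(-113.7, 0) = 0, max(-33.6, 0) = 0, max(10.6, 0) = 10.6
Node u (S = 123.2): V_u = 1/1.02·[0.3385·0.0000 + 0.6615·0.0000] = 0.0000
Node d (S = 68): V_d = 1/1.02·[0.3385·0.0000 + 0.6615·10.6000] = 6.8748
Node 0 (S = 85): V_0 = 1/1.02·[0.3385·0.0000 + 0.6615·6.8748] = 4.4588

4.46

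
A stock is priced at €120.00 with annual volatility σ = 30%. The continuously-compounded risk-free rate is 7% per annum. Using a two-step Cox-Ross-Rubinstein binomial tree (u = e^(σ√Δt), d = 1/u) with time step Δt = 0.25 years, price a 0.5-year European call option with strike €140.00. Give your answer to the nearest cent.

CRR parameters: u = e^(σ√Δt) = e^(0.3·√0.25) = 1.1618, d = 1/u = 0.8607
Per-period rate: rΔt = 0.07·0.25 = 0.0175, so R = e^0.0175 = 1.0177
Risk-neutral probability p = (e^0.0175 − 0.8607)/(1.1618 − 0.8607) = 0.1569/0.3011 = 0.5212
Terminal stock prices: S_uu = 162, S_ud = 120, S_dd = 88.9
Terminal payoffs (S − K): max(21.98, 0) = 21.98, max(-20, 0) = 0, max(-51.1, 0) = 0
Node u (S = 139.4): V_u = e^(−0.0175)·[0.5212·21.9831 + 0.4788·0.0000] = 11.2587
Node d (S = 103.3): V_d = e^(−0.0175)·[0.5212·0.0000 + 0.4788·0.0000] = 0.0000
Node 0 (S = 120): V_0 = e^(−0.0175)·[0.5212·11.2587 + 0.4788·0.0000] = 5.7662

€5.77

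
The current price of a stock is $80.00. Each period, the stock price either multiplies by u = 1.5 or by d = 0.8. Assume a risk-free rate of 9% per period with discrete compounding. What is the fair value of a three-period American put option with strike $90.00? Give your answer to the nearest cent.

Risk-neutral probability p = (1 + 0.09 − 0.8)/(1.5 − 0.8) = 0.2900/0.7000 = 0.4143
Terminal stock prices: S_uuu = 270, S_uud = 144, S_udd = 76.8, S_ddd = 40.96
Terminal payoffs (K − S): max(-180, 0) = 0, max(-54, 0) = 0, max(13.2, 0) = 13.2, max(49.04, 0) = 49.04
Node uu (S = 180): continuation = 1/1.09·[0.4143·0.0000 + 0.5857·0.0000] = 0.0000; exercise value = 0.0000 ≤ continuation, so V_uu = 0.0000
Node ud (S = 96): continuation = 1/1.09·[0.4143·0.0000 + 0.5857·13.2000] = 7.0931; exercise value = 0.0000 ≤ continuation, so V_ud = 7.0931
Node dd (S = 51.2): continuation = 1/1.09·[0.4143·13.2000 + 0.5857·49.0400] = 31.3688; exercise value = 38.8000 > continuation, so V_dd = 38.8000 (exercise)
Node u (S = 120): continuation = 1/1.09·[0.4143·0.0000 + 0.5857·7.0931] = 3.8115; exercise value = 0.0000 ≤ continuation, so V_u = 3.8115
Node d (S = 64): continuation = 1/1.09·[0.4143·7.0931 + 0.5857·38.8000] = 23.5452; exercise value = 26.0000 > continuation, so V_d = 26.0000 (exercise)
Node 0 (S = 80): continuation = 1/1.09·[0.4143·3.8115 + 0.5857·26.0000] = 15.4198; exercise value = 10.0000 ≤ continuation, so V_0 = 15.4198

$15.42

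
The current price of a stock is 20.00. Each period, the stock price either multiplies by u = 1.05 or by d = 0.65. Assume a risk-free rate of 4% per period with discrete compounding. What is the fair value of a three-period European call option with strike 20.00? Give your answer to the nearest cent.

2.60

Risk-neutral probability p = (1 + 0.04 − 0.65)/(1.05 − 0.65) = 0.3900/0.4000 = 0.9750
Terminal stock prices: S_uuu = 23.15, S_uud = 14.33, S_udd = 8.873, S_ddd = 5.492
Terminal payoffs (S − K): max(3.153, 0) = 3.153, max(-5.667, 0) = 0, max(-11.13, 0) = 0, max(-14.51, 0) = 0
Node uu (S = 22.05): V_uu = 1/1.04·[0.9750·3.1525 + 0.0250·0.0000] = 2.9555
Node ud (S = 13.65): V_ud = 1/1.04·[0.9750·0.0000 + 0.0250·0.0000] = 0.0000
Node dd (S = 8.45): V_dd = 1/1.04·[0.9750·0.0000 + 0.0250·0.0000] = 0.0000
Node u (S = 21): V_u = 1/1.04·[0.9750·2.9555 + 0.0250·0.0000] = 2.7708
Node d (S = 13): V_d = 1/1.04·[0.9750·0.0000 + 0.0250·0.0000] = 0.0000
Node 0 (S = 20): V_0 = 1/1.04·[0.9750·2.7708 + 0.0250·0.0000] = 2.5976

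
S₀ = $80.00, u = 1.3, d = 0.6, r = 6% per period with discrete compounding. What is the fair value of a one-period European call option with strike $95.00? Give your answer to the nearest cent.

Risk-neutral probability p = (1 + 0.06 − 0.6)/(1.3 − 0.6) = 0.4600/0.7000 = 0.6571
Terminal stock prices: S_u = 104, S_d = 48
Terminal payoffs (S − K): max(9, 0) = 9, max(-47, 0) = 0
Node 0 (S = 80): V_0 = 1/1.06·[0.6571·9.0000 + 0.3429·0.0000] = 5.5795

$5.58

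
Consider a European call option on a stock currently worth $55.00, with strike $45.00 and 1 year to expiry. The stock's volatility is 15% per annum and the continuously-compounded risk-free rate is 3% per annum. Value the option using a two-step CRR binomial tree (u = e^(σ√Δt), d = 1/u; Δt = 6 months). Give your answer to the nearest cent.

CRR parameters: u = e^(σ√Δt) = e^(0.15·√0.5) = 1.1119, d = 1/u = 0.8994
Per-period rate: rΔt = 0.03·0.5 = 0.015, so R = e^0.015 = 1.0151
Risk-neutral probability p = (e^0.015 − 0.8994)/(1.1119 − 0.8994) = 0.1157/0.2125 = 0.5446
Terminal stock prices: S_uu = 68, S_ud = 55, S_dd = 44.49
Terminal payoffs (S − K): max(23, 0) = 23, max(10, 0) = 10, max(-0.5128, 0) = 0
Node u (S = 61.15): V_u = e^(−0.015)·[0.5446·22.9971 + 0.4554·10.0000] = 16.8242
Node d (S = 49.47): V_d = e^(−0.015)·[0.5446·10.0000 + 0.4554·0.0000] = 5.3651
Node 0 (S = 55): V_0 = e^(−0.015)·[0.5446·16.8242 + 0.4554·5.3651] = 11.4332

$11.43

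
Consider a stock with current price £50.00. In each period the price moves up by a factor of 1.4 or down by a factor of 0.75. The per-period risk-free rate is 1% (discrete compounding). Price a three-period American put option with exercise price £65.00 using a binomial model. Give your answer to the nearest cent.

Risk-neutral probability p = (1 + 0.01 − 0.75)/(1.4 − 0.75) = 0.2600/0.6500 = 0.4000
Terminal stock prices: S_uuu = 137.2, S_uud = 73.5, S_udd = 39.38, S_ddd = 21.09
Terminal payoffs (K − S): max(-72.2, 0) = 0, max(-8.5, 0) = 0, max(25.62, 0) = 25.62, max(43.91, 0) = 43.91
Node uu (S = 98): continuation = 1/1.01·[0.4000·0.0000 + 0.6000·0.0000] = 0.0000; exercise value = 0.0000 ≤ continuation, so V_uu = 0.0000
Node ud (S = 52.5): continuation = 1/1.01·[0.4000·0.0000 + 0.6000·25.6250] = 15.2228; exercise value = 12.5000 ≤ continuation, so V_ud = 15.2228
Node dd (S = 28.12): continuation = 1/1.01·[0.4000·25.6250 + 0.6000·43.9062] = 36.2314; exercise value = 36.8750 > continuation, so V_dd = 36.8750 (exercise)
Node u (S = 70): continuation = 1/1.01·[0.4000·0.0000 + 0.6000·15.2228] = 9.0432; exercise value = 0.0000 ≤ continuation, so V_u = 9.0432
Node d (S = 37.5): continuation = 1/1.01·[0.4000·15.2228 + 0.6000·36.8750] = 27.9348; exercise value = 27.5000 ≤ continuation, so V_d = 27.9348
Node 0 (S = 50): continuation = 1/1.01·[0.4000·9.0432 + 0.6000·27.9348] = 20.1764; exercise value = 15.0000 ≤ continuation, so V_0 = 20.1764

£20.18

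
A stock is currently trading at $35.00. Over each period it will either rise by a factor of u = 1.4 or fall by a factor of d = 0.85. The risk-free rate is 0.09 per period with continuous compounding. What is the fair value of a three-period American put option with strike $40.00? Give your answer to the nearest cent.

Risk-neutral probability p = (e^0.09 − 0.85)/(1.4 − 0.85) = 0.2442/0.5500 = 0.4440
Terminal stock prices: S_uuu = 96.04, S_uud = 58.31, S_udd = 35.4, S_ddd = 21.49
Terminal payoffs (K − S): max(-56.04, 0) = 0, max(-18.31, 0) = 0, max(4.598, 0) = 4.598, max(18.51, 0) = 18.51
Node uu (S = 68.6): continuation = e^(−0.09)·[0.4440·0.0000 + 0.5560·0.0000] = 0.0000; exercise value = 0.0000 ≤ continuation, so V_uu = 0.0000
Node ud (S = 41.65): continuation = e^(−0.09)·[0.4440·0.0000 + 0.5560·4.5975] = 2.3364; exercise value = 0.0000 ≤ continuation, so V_ud = 2.3364
Node dd (S = 25.29): continuation = e^(−0.09)·[0.4440·4.5975 + 0.5560·18.5056] = 11.2697; exercise value = 14.7125 > continuation, so V_dd = 14.7125 (exercise)
Node u (S = 49): continuation = e^(−0.09)·[0.4440·0.0000 + 0.5560·2.3364] = 1.1873; exercise value = 0.0000 ≤ continuation, so V_u = 1.1873
Node d (S = 29.75): continuation = e^(−0.09)·[0.4440·2.3364 + 0.5560·14.7125] = 8.4247; exercise value = 10.2500 > continuation, so V_d = 10.2500 (exercise)
Node 0 (S = 35): continuation = e^(−0.09)·[0.4440·1.1873 + 0.5560·10.2500] = 5.6907; exercise value = 5.0000 ≤ continuation, so V_0 = 5.6907

$5.69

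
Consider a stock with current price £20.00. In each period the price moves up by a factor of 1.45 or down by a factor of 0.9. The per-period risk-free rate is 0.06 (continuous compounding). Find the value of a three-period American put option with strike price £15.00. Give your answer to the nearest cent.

£0.12

Risk-neutral probability p = (e^0.06 − 0.9)/(1.45 − 0.9) = 0.1618/0.5500 = 0.2942
Terminal stock prices: S_uuu = 60.97, S_uud = 37.84, S_udd = 23.49, S_ddd = 14.58
Terminal payoffs (K − S): max(-45.97, 0) = 0, max(-22.84, 0) = 0, max(-8.49, 0) = 0, max(0.42, 0) = 0.42
Node uu (S = 42.05): continuation = e^(−0.06)·[0.2942·0.0000 + 0.7058·0.0000] = 0.0000; exercise value = 0.0000 ≤ continuation, so V_uu = 0.0000
Node ud (S = 26.1): continuation = e^(−0.06)·[0.2942·0.0000 + 0.7058·0.0000] = 0.0000; exercise value = 0.0000 ≤ continuation, so V_ud = 0.0000
Node dd (S = 16.2): continuation = e^(−0.06)·[0.2942·0.0000 + 0.7058·0.4200] = 0.2792; exercise value = 0.0000 ≤ continuation, so V_dd = 0.2792
Node u (S = 29): continuation = e^(−0.06)·[0.2942·0.0000 + 0.7058·0.0000] = 0.0000; exercise value = 0.0000 ≤ continuation, so V_u = 0.0000
Node d (S = 18): continuation = e^(−0.06)·[0.2942·0.0000 + 0.7058·0.2792] = 0.1855; exercise value = 0.0000 ≤ continuation, so V_d = 0.1855
Node 0 (S = 20): continuation = e^(−0.06)·[0.2942·0.0000 + 0.7058·0.1855] = 0.1233; exercise value = 0.0000 ≤ continuation, so V_0 = 0.1233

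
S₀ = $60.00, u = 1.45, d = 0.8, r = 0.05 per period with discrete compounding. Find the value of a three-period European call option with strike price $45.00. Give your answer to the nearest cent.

Risk-neutral probability p = (1 + 0.05 − 0.8)/(1.45 − 0.8) = 0.2500/0.6500 = 0.3846
Terminal stock prices: S_uuu = 182.9, S_uud = 100.9, S_udd = 55.68, S_ddd = 30.72
Terminal payoffs (S − K): max(137.9, 0) = 137.9, max(55.92, 0) = 55.92, max(10.68, 0) = 10.68, max(-14.28, 0) = 0
Node uu (S = 126.2): V_uu = 1/1.05·[0.3846·137.9175 + 0.6154·55.9200] = 83.2929
Node ud (S = 69.6): V_ud = 1/1.05·[0.3846·55.9200 + 0.6154·10.6800] = 26.7429
Node dd (S = 38.4): V_dd = 1/1.05·[0.3846·10.6800 + 0.6154·0.0000] = 3.9121
Node u (S = 87): V_u = 1/1.05·[0.3846·83.2929 + 0.6154·26.7429] = 46.1837
Node d (S = 48): V_d = 1/1.05·[0.3846·26.7429 + 0.6154·3.9121] = 12.0887
Node 0 (S = 60): V_0 = 1/1.05·[0.3846·46.1837 + 0.6154·12.0887] = 24.0021

$24.00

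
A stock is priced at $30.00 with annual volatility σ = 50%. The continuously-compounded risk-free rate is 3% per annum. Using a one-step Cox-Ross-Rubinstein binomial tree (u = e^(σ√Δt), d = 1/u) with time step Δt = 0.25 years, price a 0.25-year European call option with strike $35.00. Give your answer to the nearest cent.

CRR parameters: u = e^(σ√Δt) = e^(0.5·√0.25) = 1.2840, d = 1/u = 0.7788
Per-period rate: rΔt = 0.03·0.25 = 0.0075, so R = e^0.0075 = 1.0075
Risk-neutral probability p = (e^0.0075 − 0.7788)/(1.2840 − 0.7788) = 0.2287/0.5052 = 0.4527
Terminal stock prices: S_u = 38.52, S_d = 23.36
Terminal payoffs (S − K): max(3.521, 0) = 3.521, max(-11.64, 0) = 0
Node 0 (S = 30): V_0 = e^(−0.0075)·[0.4527·3.5208 + 0.5473·0.0000] = 1.5820

$1.58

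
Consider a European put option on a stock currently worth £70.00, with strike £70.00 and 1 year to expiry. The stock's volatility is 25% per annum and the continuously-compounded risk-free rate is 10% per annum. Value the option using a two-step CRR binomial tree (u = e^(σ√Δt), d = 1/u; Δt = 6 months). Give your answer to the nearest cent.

£3.02

CRR parameters: u = e^(σ√Δt) = e^(0.25·√0.5) = 1.1934, d = 1/u = 0.8380
Per-period rate: rΔt = 0.1·0.5 = 0.05, so R = e^0.05 = 1.0513
Risk-neutral probability p = (e^0.05 − 0.8380)/(1.1934 − 0.8380) = 0.2133/0.3554 = 0.6002
Terminal stock prices: S_uu = 99.69, S_ud = 70, S_dd = 49.15
Terminal payoffs (K − S): max(-29.69, 0) = 0, max(0, 0) = 0, max(20.85, 0) = 20.85
Node u (S = 83.54): V_u = e^(−0.05)·[0.6002·0.0000 + 0.3998·0.0000] = 0.0000
Node d (S = 58.66): V_d = e^(−0.05)·[0.6002·0.0000 + 0.3998·20.8468] = 7.9284
Node 0 (S = 70): V_0 = e^(−0.05)·[0.6002·0.0000 + 0.3998·7.9284] = 3.0153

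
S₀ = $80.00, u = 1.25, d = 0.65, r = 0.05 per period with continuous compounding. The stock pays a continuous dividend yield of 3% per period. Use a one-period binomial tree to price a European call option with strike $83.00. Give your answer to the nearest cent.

Per-period risk-free factor R = e^0.05 = 1.0513; dividend-adjusted growth = e^(0.05−0.03) = 1.0202.
Risk-neutral probability p = (1.0202 − 0.65)/(1.25 − 0.65) = 0.3702/0.6000 = 0.6170
Terminal stock prices: S_u = 100, S_d = 52
Terminal payoffs (S − K): max(17, 0) = 17, max(-31, 0) = 0
Node 0 (S = 80): V_0 = e^(−0.05)·[0.6170·17.0000 + 0.3830·0.0000] = 9.9775

$9.98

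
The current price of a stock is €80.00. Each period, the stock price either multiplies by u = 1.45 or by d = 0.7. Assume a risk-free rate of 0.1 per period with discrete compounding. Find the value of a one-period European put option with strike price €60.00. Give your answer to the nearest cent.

€1.70

Risk-neutral probability p = (1 + 0.1 − 0.7)/(1.45 − 0.7) = 0.4000/0.7500 = 0.5333
Terminal stock prices: S_u = 116, S_d = 56
Terminal payoffs (K − S): max(-56, 0) = 0, max(4, 0) = 4
Node 0 (S = 80): V_0 = 1/1.1·[0.5333·0.0000 + 0.4667·4.0000] = 1.6970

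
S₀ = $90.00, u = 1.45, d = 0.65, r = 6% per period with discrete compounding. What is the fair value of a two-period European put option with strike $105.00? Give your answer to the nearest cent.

$23.14

Risk-neutral probability p = (1 + 0.06 − 0.65)/(1.45 − 0.65) = 0.4100/0.8000 = 0.5125
Terminal stock prices: S_uu = 189.2, S_ud = 84.83, S_dd = 38.03
Terminal payoffs (K − S): max(-84.22, 0) = 0, max(20.17, 0) = 20.17, max(66.97, 0) = 66.97
Node u (S = 130.5): V_u = 1/1.06·[0.5125·0.0000 + 0.4875·20.1750] = 9.2786
Node d (S = 58.5): V_d = 1/1.06·[0.5125·20.1750 + 0.4875·66.9750] = 40.5566
Node 0 (S = 90): V_0 = 1/1.06·[0.5125·9.2786 + 0.4875·40.5566] = 23.1383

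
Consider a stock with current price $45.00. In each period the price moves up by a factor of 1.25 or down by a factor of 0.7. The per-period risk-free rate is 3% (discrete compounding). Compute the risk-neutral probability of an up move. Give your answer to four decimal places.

Risk-neutral probability p = (1 + 0.03 − 0.7)/(1.25 − 0.7) = 0.3300/0.5500 = 0.6000

p = 0.6000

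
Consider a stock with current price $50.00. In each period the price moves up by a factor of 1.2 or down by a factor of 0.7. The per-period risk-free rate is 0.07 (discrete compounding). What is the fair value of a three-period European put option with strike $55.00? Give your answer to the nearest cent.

Risk-neutral probability p = (1 + 0.07 − 0.7)/(1.2 − 0.7) = 0.3700/0.5000 = 0.7400
Terminal stock prices: S_uuu = 86.4, S_uud = 50.4, S_udd = 29.4, S_ddd = 17.15
Terminal payoffs (K − S): max(-31.4, 0) = 0, max(4.6, 0) = 4.6, max(25.6, 0) = 25.6, max(37.85, 0) = 37.85
Node uu (S = 72): V_uu = 1/1.07·[0.7400·0.0000 + 0.2600·4.6000] = 1.1178
Node ud (S = 42): V_ud = 1/1.07·[0.7400·4.6000 + 0.2600·25.6000] = 9.4019
Node dd (S = 24.5): V_dd = 1/1.07·[0.7400·25.6000 + 0.2600·37.8500] = 26.9019
Node u (S = 60): V_u = 1/1.07·[0.7400·1.1178 + 0.2600·9.4019] = 3.0576
Node d (S = 35): V_d = 1/1.07·[0.7400·9.4019 + 0.2600·26.9019] = 13.0391
Node 0 (S = 50): V_0 = 1/1.07·[0.7400·3.0576 + 0.2600·13.0391] = 5.2830

$5.28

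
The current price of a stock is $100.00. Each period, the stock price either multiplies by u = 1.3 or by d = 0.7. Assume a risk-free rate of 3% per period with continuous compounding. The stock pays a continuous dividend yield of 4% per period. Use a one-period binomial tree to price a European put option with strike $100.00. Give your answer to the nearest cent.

Per-period risk-free factor R = e^0.03 = 1.0305; dividend-adjusted growth = e^(0.03−0.04) = 0.9900.
Risk-neutral probability p = (0.9900 − 0.7)/(1.3 − 0.7) = 0.2900/0.6000 = 0.4834
Terminal stock prices: S_u = 130, S_d = 70
Terminal payoffs (K − S): max(-30, 0) = 0, max(30, 0) = 30
Node 0 (S = 100): V_0 = e^(−0.03)·[0.4834·0.0000 + 0.5166·30.0000] = 15.0395

$15.04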